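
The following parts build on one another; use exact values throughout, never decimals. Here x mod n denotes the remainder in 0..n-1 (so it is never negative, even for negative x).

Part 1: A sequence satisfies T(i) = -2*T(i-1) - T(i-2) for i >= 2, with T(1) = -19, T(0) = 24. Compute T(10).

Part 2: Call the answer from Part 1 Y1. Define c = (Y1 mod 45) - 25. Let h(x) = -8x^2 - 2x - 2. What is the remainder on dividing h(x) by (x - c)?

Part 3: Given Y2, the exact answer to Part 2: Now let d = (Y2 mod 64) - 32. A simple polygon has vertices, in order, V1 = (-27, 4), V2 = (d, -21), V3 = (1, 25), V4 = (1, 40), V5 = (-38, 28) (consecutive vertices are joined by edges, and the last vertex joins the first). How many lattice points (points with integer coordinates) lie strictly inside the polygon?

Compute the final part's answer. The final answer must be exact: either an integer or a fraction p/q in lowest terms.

1473

Part 1: T(2) = -2*(-19) - 1*(24) = 14; iterating: T(2)=14, T(3)=-9, T(4)=4, T(5)=1, T(6)=-6, T(7)=11, T(8)=-16, T(9)=21, T(10)=-26; answer -26
Part 2: Y1 = -26; c = -6; remainder = value at the root: -8*(-6)^2 - 2*(-6)^1 - 2 = (-288) + (12) + (-2) = -278; answer -278
Part 3: Y2 = -278; d = 10; cross terms: (-27*-21 - 10*4)=527, (10*25 - 1*-21)=271, (1*40 - 1*25)=15, (1*28 - -38*40)=1548, (-38*4 - -27*28)=604; twice the area = |2965| = 2965; area = 2965/2; boundary points = 1 + 1 + 15 + 3 + 1 = 21; strictly interior points = area - boundary/2 + 1 = 1473; answer 1473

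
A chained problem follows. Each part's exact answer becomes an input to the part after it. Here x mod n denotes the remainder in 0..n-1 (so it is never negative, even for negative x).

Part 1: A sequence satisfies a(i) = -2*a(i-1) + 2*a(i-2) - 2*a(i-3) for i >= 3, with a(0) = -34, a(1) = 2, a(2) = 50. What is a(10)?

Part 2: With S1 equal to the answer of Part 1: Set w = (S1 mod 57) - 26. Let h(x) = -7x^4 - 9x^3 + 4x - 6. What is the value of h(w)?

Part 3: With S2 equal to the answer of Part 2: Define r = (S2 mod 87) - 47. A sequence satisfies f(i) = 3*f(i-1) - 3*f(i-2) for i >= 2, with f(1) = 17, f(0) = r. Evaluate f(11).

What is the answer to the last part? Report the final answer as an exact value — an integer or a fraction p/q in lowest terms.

-31833

Part 1: a(3) = -2*(50) + 2*(2) - 2*(-34) = -28; iterating: a(3)=-28, a(4)=152, a(5)=-460, a(6)=1280, a(7)=-3784, a(8)=11048, a(9)=-32224, a(10)=94112; answer 94112
Part 2: S1 = 94112; w = -21; -7*(-21)^4 - 9*(-21)^3 + 4*(-21)^1 - 6 = (-1361367) + (83349) + (-84) + (-6) = -1278108; answer -1278108
Part 3: S2 = -1278108; r = -38; f(2) = 3*(17) - 3*(-38) = 165; iterating: f(2)=165, f(3)=444, f(4)=837, f(5)=1179, f(6)=1026, f(7)=-459, f(8)=-4455, f(9)=-11988, f(10)=-22599, f(11)=-31833; answer -31833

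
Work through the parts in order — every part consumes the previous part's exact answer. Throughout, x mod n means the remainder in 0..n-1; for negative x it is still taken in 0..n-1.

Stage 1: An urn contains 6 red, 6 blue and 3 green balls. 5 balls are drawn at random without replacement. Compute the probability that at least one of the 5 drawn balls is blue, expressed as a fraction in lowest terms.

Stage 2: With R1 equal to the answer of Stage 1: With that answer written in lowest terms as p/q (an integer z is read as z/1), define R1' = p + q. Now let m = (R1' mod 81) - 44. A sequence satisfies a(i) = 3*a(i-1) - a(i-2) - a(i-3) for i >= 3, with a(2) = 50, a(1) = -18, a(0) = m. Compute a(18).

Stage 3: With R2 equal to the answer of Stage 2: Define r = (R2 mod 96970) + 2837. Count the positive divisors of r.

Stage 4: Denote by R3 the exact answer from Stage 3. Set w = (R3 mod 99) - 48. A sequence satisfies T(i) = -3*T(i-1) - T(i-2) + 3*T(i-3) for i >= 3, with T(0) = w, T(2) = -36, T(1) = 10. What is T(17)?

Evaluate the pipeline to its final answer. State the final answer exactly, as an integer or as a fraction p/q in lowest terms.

Stage 1: total draws C(15,5) = 3003; complement C(9,5) = 126; favorable 3003 - 126 = 2877; P = 137/143; answer 137/143
Stage 2: R1 = 137/143; threaded value p + q = 280; m = -7; a(3) = 3*(50) - 1*(-18) - 1*(-7) = 175; iterating: a(3)=175, a(4)=493, a(5)=1254, a(6)=3094, a(7)=7535, a(8)=18257, a(9)=44142, a(10)=106634, a(11)=257503, a(12)=621733, a(13)=1501062, a(14)=3623950, a(15)=8749055, a(16)=21122153, a(17)=50993454, a(18)=123109154; answer 123109154
Stage 3: R2 = 123109154; r = 57061; 57061 = 43 * 1327; number of divisors = (1+1) * (1+1) = 4; answer 4
Stage 4: R3 = 4; w = -44; T(3) = -3*(-36) - 1*(10) + 3*(-44) = -34; iterating: T(3)=-34, T(4)=168, T(5)=-578, T(6)=1464, T(7)=-3310, T(8)=6732, T(9)=-12494, T(10)=20820, T(11)=-29770, T(12)=31008, T(13)=-794, T(14)=-117936, T(15)=447626, T(16)=-1227324, T(17)=2880538; answer 2880538

2880538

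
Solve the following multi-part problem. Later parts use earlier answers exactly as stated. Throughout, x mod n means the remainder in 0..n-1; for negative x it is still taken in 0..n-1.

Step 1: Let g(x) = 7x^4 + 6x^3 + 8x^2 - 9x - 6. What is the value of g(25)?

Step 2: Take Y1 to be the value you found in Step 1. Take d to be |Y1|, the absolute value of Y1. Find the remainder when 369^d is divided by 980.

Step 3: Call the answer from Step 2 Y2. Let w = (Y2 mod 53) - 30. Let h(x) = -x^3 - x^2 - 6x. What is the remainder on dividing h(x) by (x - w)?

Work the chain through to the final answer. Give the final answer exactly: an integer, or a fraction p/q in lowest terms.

Step 1: 7*(25)^4 + 6*(25)^3 + 8*(25)^2 - 9*(25)^1 - 6 = (2734375) + (93750) + (5000) + (-225) + (-6) = 2832894; answer 2832894
Step 2: Y1 = 2832894; d = 2832894; squarings mod 980: 369^1=369, 369^2=921, 369^4=541, 369^8=641, 369^16=261, 369^32=501, 369^64=121, 369^128=921, 369^256=541, 369^512=641, 369^1024=261, 369^2048=501, 369^4096=121, 369^8192=921, 369^16384=541, 369^32768=641, 369^65536=261, 369^131072=501, 369^262144=121, 369^524288=921, 369^1048576=541, 369^2097152=641; 369^2832894 = 369^2 * 369^4 * 369^8 * 369^16 * 369^32 * 369^64 * 369^128 * 369^256 * 369^2048 * 369^4096 * 369^8192 * 369^65536 * 369^131072 * 369^524288 * 369^2097152 = 561 (mod 980); answer 561
Step 3: Y2 = 561; w = 1; remainder = value at the root: -1*(1)^3 - 1*(1)^2 - 6*(1)^1 = (-1) + (-1) + (-6) = -8; answer -8

-8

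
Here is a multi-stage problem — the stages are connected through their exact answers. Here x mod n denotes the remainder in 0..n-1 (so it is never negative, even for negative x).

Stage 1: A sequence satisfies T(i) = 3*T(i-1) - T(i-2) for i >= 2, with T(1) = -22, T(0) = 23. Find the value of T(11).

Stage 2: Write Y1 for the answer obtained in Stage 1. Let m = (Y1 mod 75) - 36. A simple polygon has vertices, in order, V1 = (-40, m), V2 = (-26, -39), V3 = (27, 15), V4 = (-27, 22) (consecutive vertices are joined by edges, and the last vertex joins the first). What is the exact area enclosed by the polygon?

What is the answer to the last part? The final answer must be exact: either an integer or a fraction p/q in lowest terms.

Stage 1: T(2) = 3*(-22) - 1*(23) = -89; iterating: T(2)=-89, T(3)=-245, T(4)=-646, T(5)=-1693, T(6)=-4433, T(7)=-11606, T(8)=-30385, T(9)=-79549, T(10)=-208262, T(11)=-545237; answer -545237
Stage 2: Y1 = -545237; m = -23; cross terms: (-40*-39 - -26*-23)=962, (-26*15 - 27*-39)=663, (27*22 - -27*15)=999, (-27*-23 - -40*22)=1501; twice the area = |4125| = 4125; area = 4125/2; answer 4125/2

4125/2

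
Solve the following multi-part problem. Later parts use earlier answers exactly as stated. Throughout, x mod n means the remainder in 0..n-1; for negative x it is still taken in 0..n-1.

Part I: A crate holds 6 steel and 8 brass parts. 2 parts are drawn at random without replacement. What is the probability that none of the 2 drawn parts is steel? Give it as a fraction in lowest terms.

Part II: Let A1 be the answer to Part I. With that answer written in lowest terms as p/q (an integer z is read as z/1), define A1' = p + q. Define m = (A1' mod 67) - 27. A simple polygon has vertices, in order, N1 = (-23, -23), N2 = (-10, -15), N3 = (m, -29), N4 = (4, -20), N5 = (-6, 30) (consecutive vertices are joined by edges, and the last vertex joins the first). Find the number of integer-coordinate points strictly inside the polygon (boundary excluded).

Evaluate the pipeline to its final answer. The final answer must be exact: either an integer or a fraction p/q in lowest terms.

Part I: total draws C(14,2) = 91; favorable C(8,2) = 28; P = 4/13; answer 4/13
Part II: A1 = 4/13; threaded value p + q = 17; m = -10; cross terms: (-23*-15 - -10*-23)=115, (-10*-29 - -10*-15)=140, (-10*-20 - 4*-29)=316, (4*30 - -6*-20)=0, (-6*-23 - -23*30)=828; twice the area = |1399| = 1399; area = 1399/2; boundary points = 1 + 14 + 1 + 10 + 1 = 27; strictly interior points = area - boundary/2 + 1 = 687; answer 687

687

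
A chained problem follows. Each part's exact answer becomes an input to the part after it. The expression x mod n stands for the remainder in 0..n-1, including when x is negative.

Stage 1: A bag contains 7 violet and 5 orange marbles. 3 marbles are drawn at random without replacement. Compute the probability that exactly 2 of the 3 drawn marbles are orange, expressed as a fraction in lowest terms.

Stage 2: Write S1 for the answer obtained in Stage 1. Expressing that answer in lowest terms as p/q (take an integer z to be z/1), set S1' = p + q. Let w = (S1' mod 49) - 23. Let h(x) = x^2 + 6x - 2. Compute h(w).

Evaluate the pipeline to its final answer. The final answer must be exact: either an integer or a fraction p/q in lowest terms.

70

Stage 1: total draws C(12,3) = 220; favorable C(5,2)*C(7,1) = 70; P = 7/22; answer 7/22
Stage 2: S1 = 7/22; threaded value p + q = 29; w = 6; 1*(6)^2 + 6*(6)^1 - 2 = (36) + (36) + (-2) = 70; answer 70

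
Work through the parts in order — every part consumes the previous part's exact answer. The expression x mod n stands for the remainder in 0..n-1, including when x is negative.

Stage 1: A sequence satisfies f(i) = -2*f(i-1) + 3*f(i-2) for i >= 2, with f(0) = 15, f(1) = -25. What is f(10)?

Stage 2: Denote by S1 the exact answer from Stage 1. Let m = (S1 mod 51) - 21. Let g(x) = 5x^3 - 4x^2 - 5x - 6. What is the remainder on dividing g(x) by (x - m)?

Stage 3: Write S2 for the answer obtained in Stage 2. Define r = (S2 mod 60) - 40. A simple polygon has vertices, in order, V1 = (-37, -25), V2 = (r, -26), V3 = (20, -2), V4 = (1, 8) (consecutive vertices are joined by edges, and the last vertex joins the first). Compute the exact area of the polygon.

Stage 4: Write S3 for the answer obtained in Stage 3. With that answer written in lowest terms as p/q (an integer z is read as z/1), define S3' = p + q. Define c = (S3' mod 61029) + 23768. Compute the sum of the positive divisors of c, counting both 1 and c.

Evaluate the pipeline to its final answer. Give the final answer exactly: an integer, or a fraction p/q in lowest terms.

31968

Stage 1: f(2) = -2*(-25) + 3*(15) = 95; iterating: f(2)=95, f(3)=-265, f(4)=815, f(5)=-2425, f(6)=7295, f(7)=-21865, f(8)=65615, f(9)=-196825, f(10)=590495; answer 590495
Stage 2: S1 = 590495; m = -4; remainder = value at the root: 5*(-4)^3 - 4*(-4)^2 - 5*(-4)^1 - 6 = (-320) + (-64) + (20) + (-6) = -370; answer -370
Stage 3: S2 = -370; r = 10; cross terms: (-37*-26 - 10*-25)=1212, (10*-2 - 20*-26)=500, (20*8 - 1*-2)=162, (1*-25 - -37*8)=271; twice the area = |2145| = 2145; area = 2145/2; answer 2145/2
Stage 4: S3 = 2145/2; threaded value p + q = 2147; c = 25915; 25915 = 5 * 71 * 73; sigma = (1 + 5) * (1 + 71) * (1 + 73) = 6 * 72 * 74 = 31968; answer 31968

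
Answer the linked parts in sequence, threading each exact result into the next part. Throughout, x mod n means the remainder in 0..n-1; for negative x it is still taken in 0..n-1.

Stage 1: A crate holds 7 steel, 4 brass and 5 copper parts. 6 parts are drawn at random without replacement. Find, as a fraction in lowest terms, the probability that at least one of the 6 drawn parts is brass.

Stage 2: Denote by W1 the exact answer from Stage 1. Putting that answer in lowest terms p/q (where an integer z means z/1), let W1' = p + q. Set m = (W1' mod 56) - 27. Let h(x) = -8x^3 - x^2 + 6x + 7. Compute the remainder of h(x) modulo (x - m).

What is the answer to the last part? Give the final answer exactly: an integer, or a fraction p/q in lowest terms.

Stage 1: total draws C(16,6) = 8008; complement C(12,6) = 924; favorable 8008 - 924 = 7084; P = 23/26; answer 23/26
Stage 2: W1 = 23/26; threaded value p + q = 49; m = 22; remainder = value at the root: -8*(22)^3 - 1*(22)^2 + 6*(22)^1 + 7 = (-85184) + (-484) + (132) + (7) = -85529; answer -85529

-85529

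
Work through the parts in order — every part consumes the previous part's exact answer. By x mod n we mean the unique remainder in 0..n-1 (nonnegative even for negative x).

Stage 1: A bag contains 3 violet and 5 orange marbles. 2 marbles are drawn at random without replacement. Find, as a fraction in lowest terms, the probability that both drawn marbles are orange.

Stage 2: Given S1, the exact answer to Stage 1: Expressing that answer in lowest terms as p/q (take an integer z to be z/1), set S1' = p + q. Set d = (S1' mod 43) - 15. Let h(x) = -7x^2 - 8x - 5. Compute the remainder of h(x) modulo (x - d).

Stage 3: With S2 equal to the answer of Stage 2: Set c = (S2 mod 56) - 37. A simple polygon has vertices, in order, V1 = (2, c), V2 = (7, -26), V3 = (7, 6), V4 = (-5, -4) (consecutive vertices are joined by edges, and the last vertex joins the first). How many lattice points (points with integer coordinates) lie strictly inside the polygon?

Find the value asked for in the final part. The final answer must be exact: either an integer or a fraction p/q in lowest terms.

179

Stage 1: total draws C(8,2) = 28; favorable C(5,2) = 10; P = 5/14; answer 5/14
Stage 2: S1 = 5/14; threaded value p + q = 19; d = 4; remainder = value at the root: -7*(4)^2 - 8*(4)^1 - 5 = (-112) + (-32) + (-5) = -149; answer -149
Stage 3: S2 = -149; c = -18; cross terms: (2*-26 - 7*-18)=74, (7*6 - 7*-26)=224, (7*-4 - -5*6)=2, (-5*-18 - 2*-4)=98; twice the area = |398| = 398; area = 199; boundary points = 1 + 32 + 2 + 7 = 42; strictly interior points = area - boundary/2 + 1 = 179; answer 179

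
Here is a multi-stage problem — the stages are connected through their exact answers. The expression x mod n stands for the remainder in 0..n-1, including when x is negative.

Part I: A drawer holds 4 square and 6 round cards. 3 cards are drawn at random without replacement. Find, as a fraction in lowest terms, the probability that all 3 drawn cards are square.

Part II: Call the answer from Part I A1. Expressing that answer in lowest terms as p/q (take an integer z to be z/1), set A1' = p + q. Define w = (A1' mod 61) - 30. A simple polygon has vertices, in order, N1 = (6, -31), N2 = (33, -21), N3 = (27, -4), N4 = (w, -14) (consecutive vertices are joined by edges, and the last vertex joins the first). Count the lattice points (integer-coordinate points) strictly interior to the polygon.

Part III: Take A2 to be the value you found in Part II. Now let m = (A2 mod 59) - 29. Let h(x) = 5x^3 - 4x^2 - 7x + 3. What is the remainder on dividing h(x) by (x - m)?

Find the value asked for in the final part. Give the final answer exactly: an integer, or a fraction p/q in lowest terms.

Part I: total draws C(10,3) = 120; favorable C(4,3) = 4; P = 1/30; answer 1/30
Part II: A1 = 1/30; threaded value p + q = 31; w = 1; cross terms: (6*-21 - 33*-31)=897, (33*-4 - 27*-21)=435, (27*-14 - 1*-4)=-374, (1*-31 - 6*-14)=53; twice the area = |1011| = 1011; area = 1011/2; boundary points = 1 + 1 + 2 + 1 = 5; strictly interior points = area - boundary/2 + 1 = 504; answer 504
Part III: A2 = 504; m = 3; remainder = value at the root: 5*(3)^3 - 4*(3)^2 - 7*(3)^1 + 3 = (135) + (-36) + (-21) + (3) = 81; answer 81

81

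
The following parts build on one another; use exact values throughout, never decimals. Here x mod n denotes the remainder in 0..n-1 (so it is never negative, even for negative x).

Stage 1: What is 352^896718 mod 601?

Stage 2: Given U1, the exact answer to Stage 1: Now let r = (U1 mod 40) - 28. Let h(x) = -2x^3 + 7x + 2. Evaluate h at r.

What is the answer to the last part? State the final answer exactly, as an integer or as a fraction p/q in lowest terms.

Stage 1: squarings mod 601: 352^1=352, 352^2=98, 352^4=589, 352^8=144, 352^16=302, 352^32=453, 352^64=268, 352^128=305, 352^256=471, 352^512=72, 352^1024=376, 352^2048=141, 352^4096=48, 352^8192=501, 352^16384=384, 352^32768=211, 352^65536=47, 352^131072=406, 352^262144=162, 352^524288=401; 352^896718 = 352^2 * 352^4 * 352^8 * 352^64 * 352^128 * 352^512 * 352^1024 * 352^2048 * 352^8192 * 352^32768 * 352^65536 * 352^262144 * 352^524288 = 454 (mod 601); answer 454
Stage 2: U1 = 454; r = -14; -2*(-14)^3 + 7*(-14)^1 + 2 = (5488) + (-98) + (2) = 5392; answer 5392

5392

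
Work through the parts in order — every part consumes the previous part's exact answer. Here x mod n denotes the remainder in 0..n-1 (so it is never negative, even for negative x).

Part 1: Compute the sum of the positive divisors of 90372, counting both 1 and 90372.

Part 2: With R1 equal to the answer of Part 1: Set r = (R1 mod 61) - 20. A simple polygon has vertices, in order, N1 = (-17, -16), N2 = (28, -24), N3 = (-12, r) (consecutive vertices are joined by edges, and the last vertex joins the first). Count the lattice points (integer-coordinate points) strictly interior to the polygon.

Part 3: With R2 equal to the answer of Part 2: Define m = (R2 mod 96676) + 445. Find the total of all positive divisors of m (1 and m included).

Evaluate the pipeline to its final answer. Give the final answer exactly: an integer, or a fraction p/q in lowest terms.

1344

Part 1: 90372 = 2^2 * 3 * 17 * 443; sigma = (1 + 2 + 4) * (1 + 3) * (1 + 17) * (1 + 443) = 7 * 4 * 18 * 444 = 223776; answer 223776
Part 2: R1 = 223776; r = 8; cross terms: (-17*-24 - 28*-16)=856, (28*8 - -12*-24)=-64, (-12*-16 - -17*8)=328; twice the area = |1120| = 1120; area = 560; boundary points = 1 + 8 + 1 = 10; strictly interior points = area - boundary/2 + 1 = 556; answer 556
Part 3: R2 = 556; m = 1001; 1001 = 7 * 11 * 13; sigma = (1 + 7) * (1 + 11) * (1 + 13) = 8 * 12 * 14 = 1344; answer 1344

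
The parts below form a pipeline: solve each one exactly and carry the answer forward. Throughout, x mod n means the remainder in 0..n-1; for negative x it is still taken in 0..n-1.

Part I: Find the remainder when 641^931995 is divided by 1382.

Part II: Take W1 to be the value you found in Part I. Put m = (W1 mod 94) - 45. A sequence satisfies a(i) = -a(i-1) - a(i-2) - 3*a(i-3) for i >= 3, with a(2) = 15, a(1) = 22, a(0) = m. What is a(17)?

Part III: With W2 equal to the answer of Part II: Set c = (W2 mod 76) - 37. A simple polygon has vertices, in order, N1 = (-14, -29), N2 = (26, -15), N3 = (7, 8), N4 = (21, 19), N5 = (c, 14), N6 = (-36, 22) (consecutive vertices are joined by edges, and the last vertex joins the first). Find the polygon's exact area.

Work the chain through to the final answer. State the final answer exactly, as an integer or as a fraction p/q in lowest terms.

3395/2

Part I: squarings mod 1382: 641^1=641, 641^2=427, 641^4=1287, 641^8=733, 641^16=1073, 641^32=123, 641^64=1309, 641^128=1183, 641^256=905, 641^512=881, 641^1024=859, 641^2048=1275, 641^4096=393, 641^8192=1047, 641^16384=283, 641^32768=1315, 641^65536=343, 641^131072=179, 641^262144=255, 641^524288=71; 641^931995 = 641^1 * 641^2 * 641^8 * 641^16 * 641^128 * 641^2048 * 641^4096 * 641^8192 * 641^131072 * 641^262144 * 641^524288 = 441 (mod 1382); answer 441
Part II: W1 = 441; m = 20; a(3) = -1*(15) - 1*(22) - 3*(20) = -97; iterating: a(3)=-97, a(4)=16, a(5)=36, a(6)=239, a(7)=-323, a(8)=-24, a(9)=-370, a(10)=1363, a(11)=-921, a(12)=668, a(13)=-3836, a(14)=5931, a(15)=-4099, a(16)=9676, a(17)=-23370; answer -23370
Part III: W2 = -23370; c = 1; cross terms: (-14*-15 - 26*-29)=964, (26*8 - 7*-15)=313, (7*19 - 21*8)=-35, (21*14 - 1*19)=275, (1*22 - -36*14)=526, (-36*-29 - -14*22)=1352; twice the area = |3395| = 3395; area = 3395/2; answer 3395/2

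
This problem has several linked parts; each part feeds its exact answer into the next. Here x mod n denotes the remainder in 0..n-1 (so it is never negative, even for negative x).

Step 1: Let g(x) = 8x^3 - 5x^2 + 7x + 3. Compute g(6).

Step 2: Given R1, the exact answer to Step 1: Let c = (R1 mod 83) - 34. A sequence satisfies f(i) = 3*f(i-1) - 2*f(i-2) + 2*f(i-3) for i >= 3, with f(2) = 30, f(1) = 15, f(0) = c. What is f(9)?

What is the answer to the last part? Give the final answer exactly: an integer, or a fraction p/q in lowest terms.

5910

Step 1: 8*(6)^3 - 5*(6)^2 + 7*(6)^1 + 3 = (1728) + (-180) + (42) + (3) = 1593; answer 1593
Step 2: R1 = 1593; c = -18; f(3) = 3*(30) - 2*(15) + 2*(-18) = 24; iterating: f(3)=24, f(4)=42, f(5)=138, f(6)=378, f(7)=942, f(8)=2346, f(9)=5910; answer 5910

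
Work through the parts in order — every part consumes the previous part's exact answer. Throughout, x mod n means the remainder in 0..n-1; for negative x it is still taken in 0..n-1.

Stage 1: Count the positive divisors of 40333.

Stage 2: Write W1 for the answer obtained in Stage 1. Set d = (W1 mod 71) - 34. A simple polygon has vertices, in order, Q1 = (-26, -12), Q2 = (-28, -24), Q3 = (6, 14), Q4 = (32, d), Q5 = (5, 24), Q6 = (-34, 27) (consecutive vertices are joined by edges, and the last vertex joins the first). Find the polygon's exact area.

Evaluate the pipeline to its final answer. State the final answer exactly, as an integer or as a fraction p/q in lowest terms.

Stage 1: 40333 = 53 * 761; number of divisors = (1+1) * (1+1) = 4; answer 4
Stage 2: W1 = 4; d = -30; cross terms: (-26*-24 - -28*-12)=288, (-28*14 - 6*-24)=-248, (6*-30 - 32*14)=-628, (32*24 - 5*-30)=918, (5*27 - -34*24)=951, (-34*-12 - -26*27)=1110; twice the area = |2391| = 2391; area = 2391/2; answer 2391/2

2391/2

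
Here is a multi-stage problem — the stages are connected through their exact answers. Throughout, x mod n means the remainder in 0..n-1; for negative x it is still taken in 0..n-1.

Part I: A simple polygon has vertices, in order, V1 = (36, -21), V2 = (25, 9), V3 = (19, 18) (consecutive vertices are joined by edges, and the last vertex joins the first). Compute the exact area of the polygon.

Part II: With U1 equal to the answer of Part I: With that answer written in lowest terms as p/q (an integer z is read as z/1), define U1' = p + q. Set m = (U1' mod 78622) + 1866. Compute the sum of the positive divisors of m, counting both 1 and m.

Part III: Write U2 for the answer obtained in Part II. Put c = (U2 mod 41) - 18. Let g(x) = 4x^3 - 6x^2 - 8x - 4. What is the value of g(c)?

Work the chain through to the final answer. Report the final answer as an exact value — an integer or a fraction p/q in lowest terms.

Part I: cross terms: (36*9 - 25*-21)=849, (25*18 - 19*9)=279, (19*-21 - 36*18)=-1047; twice the area = |81| = 81; area = 81/2; answer 81/2
Part II: U1 = 81/2; threaded value p + q = 83; m = 1949; 1949 is prime, so its only divisors are 1 and 1949; sigma = 1 + 1949 = 1950; answer 1950
Part III: U2 = 1950; c = 5; 4*(5)^3 - 6*(5)^2 - 8*(5)^1 - 4 = (500) + (-150) + (-40) + (-4) = 306; answer 306

306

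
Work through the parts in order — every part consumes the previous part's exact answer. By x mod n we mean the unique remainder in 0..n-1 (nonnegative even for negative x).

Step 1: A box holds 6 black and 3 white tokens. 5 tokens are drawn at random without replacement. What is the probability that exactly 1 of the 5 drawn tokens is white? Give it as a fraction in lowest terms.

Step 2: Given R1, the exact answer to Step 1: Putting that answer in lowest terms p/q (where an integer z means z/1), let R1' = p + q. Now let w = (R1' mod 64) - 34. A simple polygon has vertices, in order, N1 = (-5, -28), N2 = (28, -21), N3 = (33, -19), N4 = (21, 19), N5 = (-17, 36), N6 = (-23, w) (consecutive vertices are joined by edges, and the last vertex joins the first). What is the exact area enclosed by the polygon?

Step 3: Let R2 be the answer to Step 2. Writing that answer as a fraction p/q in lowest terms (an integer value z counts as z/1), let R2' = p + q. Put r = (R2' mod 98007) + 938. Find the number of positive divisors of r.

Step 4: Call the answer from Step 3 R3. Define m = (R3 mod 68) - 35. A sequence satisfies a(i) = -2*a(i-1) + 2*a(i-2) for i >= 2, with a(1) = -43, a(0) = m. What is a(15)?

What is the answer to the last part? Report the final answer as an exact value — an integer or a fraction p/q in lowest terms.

Step 1: total draws C(9,5) = 126; favorable C(3,1)*C(6,4) = 45; P = 5/14; answer 5/14
Step 2: R1 = 5/14; threaded value p + q = 19; w = -15; cross terms: (-5*-21 - 28*-28)=889, (28*-19 - 33*-21)=161, (33*19 - 21*-19)=1026, (21*36 - -17*19)=1079, (-17*-15 - -23*36)=1083, (-23*-28 - -5*-15)=569; twice the area = |4807| = 4807; area = 4807/2; answer 4807/2
Step 3: R2 = 4807/2; threaded value p + q = 4809; r = 5747; 5747 = 7 * 821; number of divisors = (1+1) * (1+1) = 4; answer 4
Step 4: R3 = 4; m = -31; a(2) = -2*(-43) + 2*(-31) = 24; iterating: a(2)=24, a(3)=-134, a(4)=316, a(5)=-900, a(6)=2432, a(7)=-6664, a(8)=18192, a(9)=-49712, a(10)=135808, a(11)=-371040, a(12)=1013696, a(13)=-2769472, a(14)=7566336, a(15)=-20671616; answer -20671616

-20671616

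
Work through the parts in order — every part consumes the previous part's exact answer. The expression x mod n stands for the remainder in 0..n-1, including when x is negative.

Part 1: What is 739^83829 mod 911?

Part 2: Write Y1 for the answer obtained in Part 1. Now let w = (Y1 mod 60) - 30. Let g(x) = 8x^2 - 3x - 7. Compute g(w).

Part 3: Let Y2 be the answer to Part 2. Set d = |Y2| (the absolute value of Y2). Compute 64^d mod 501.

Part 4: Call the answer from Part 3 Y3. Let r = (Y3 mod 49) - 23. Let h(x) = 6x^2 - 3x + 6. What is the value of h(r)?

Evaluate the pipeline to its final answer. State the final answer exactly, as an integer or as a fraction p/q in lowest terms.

Part 1: squarings mod 911: 739^1=739, 739^2=432, 739^4=780, 739^8=763, 739^16=40, 739^32=689, 739^64=90, 739^128=812, 739^256=691, 739^512=117, 739^1024=24, 739^2048=576, 739^4096=172, 739^8192=432, 739^16384=780, 739^32768=763, 739^65536=40; 739^83829 = 739^1 * 739^4 * 739^16 * 739^32 * 739^64 * 739^256 * 739^512 * 739^1024 * 739^16384 * 739^65536 = 551 (mod 911); answer 551
Part 2: Y1 = 551; w = -19; 8*(-19)^2 - 3*(-19)^1 - 7 = (2888) + (57) + (-7) = 2938; answer 2938
Part 3: Y2 = 2938; d = 2938; squarings mod 501: 64^1=64, 64^2=88, 64^4=229, 64^8=337, 64^16=343, 64^32=415, 64^64=382, 64^128=133, 64^256=154, 64^512=169, 64^1024=4, 64^2048=16; 64^2938 = 64^2 * 64^8 * 64^16 * 64^32 * 64^64 * 64^256 * 64^512 * 64^2048 = 7 (mod 501); answer 7
Part 4: Y3 = 7; r = -16; 6*(-16)^2 - 3*(-16)^1 + 6 = (1536) + (48) + (6) = 1590; answer 1590

1590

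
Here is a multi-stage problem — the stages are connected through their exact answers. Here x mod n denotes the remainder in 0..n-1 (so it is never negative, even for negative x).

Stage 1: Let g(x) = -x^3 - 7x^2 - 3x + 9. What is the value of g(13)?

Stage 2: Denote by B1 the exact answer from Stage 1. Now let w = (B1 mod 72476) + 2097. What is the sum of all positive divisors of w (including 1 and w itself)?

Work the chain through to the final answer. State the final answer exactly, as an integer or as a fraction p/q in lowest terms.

102804

Stage 1: -1*(13)^3 - 7*(13)^2 - 3*(13)^1 + 9 = (-2197) + (-1183) + (-39) + (9) = -3410; answer -3410
Stage 2: B1 = -3410; w = 71163; 71163 = 3^2 * 7907; sigma = (1 + 3 + 9) * (1 + 7907) = 13 * 7908 = 102804; answer 102804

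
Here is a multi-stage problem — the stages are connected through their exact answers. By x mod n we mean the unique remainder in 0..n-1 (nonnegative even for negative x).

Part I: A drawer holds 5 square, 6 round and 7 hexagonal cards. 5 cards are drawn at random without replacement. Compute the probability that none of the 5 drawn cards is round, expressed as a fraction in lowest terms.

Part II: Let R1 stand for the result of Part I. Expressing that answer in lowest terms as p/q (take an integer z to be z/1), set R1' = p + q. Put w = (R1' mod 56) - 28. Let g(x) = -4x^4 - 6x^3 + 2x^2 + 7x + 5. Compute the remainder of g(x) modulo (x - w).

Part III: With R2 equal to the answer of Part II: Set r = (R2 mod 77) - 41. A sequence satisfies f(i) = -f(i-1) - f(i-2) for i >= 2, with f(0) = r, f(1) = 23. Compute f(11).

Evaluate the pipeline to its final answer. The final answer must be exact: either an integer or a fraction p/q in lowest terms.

3

Part I: total draws C(18,5) = 8568; favorable C(12,5) = 792; P = 11/119; answer 11/119
Part II: R1 = 11/119; threaded value p + q = 130; w = -10; remainder = value at the root: -4*(-10)^4 - 6*(-10)^3 + 2*(-10)^2 + 7*(-10)^1 + 5 = (-40000) + (6000) + (200) + (-70) + (5) = -33865; answer -33865
Part III: R2 = -33865; r = -26; f(2) = -1*(23) - 1*(-26) = 3; iterating: f(2)=3, f(3)=-26, f(4)=23, f(5)=3, f(6)=-26, f(7)=23, f(8)=3, f(9)=-26, f(10)=23, f(11)=3; answer 3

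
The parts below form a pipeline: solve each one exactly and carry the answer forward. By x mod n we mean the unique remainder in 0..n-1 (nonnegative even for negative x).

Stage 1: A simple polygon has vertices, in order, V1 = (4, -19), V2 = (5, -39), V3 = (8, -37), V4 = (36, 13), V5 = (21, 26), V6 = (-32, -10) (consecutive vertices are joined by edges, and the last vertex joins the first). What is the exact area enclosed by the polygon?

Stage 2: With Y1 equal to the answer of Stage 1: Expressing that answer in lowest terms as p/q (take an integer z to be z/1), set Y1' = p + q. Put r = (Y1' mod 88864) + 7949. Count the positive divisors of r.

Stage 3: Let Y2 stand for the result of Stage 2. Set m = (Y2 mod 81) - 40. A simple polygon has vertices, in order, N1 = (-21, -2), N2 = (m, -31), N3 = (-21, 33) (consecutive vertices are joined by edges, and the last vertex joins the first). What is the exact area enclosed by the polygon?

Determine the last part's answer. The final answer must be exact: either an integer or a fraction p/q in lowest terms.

525/2

Stage 1: cross terms: (4*-39 - 5*-19)=-61, (5*-37 - 8*-39)=127, (8*13 - 36*-37)=1436, (36*26 - 21*13)=663, (21*-10 - -32*26)=622, (-32*-19 - 4*-10)=648; twice the area = |3435| = 3435; area = 3435/2; answer 3435/2
Stage 2: Y1 = 3435/2; threaded value p + q = 3437; r = 11386; 11386 = 2 * 5693; number of divisors = (1+1) * (1+1) = 4; answer 4
Stage 3: Y2 = 4; m = -36; cross terms: (-21*-31 - -36*-2)=579, (-36*33 - -21*-31)=-1839, (-21*-2 - -21*33)=735; twice the area = |-525| = 525; area = 525/2; answer 525/2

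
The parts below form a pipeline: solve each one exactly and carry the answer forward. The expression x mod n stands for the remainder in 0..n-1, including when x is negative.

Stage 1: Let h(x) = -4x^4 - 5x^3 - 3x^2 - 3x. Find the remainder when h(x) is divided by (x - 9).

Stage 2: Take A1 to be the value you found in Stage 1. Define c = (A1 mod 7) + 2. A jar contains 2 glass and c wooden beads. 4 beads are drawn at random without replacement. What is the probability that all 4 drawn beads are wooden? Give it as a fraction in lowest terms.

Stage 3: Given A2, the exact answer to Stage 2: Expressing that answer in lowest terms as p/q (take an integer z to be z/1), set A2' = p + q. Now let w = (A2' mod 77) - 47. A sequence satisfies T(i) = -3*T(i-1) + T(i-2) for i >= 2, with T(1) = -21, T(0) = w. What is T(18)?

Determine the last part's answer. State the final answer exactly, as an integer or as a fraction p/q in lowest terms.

Stage 1: remainder = value at the root: -4*(9)^4 - 5*(9)^3 - 3*(9)^2 - 3*(9)^1 = (-26244) + (-3645) + (-243) + (-27) = -30159; answer -30159
Stage 2: A1 = -30159; c = 6; total draws C(8,4) = 70; favorable C(6,4) = 15; P = 3/14; answer 3/14
Stage 3: A2 = 3/14; threaded value p + q = 17; w = -30; T(2) = -3*(-21) + 1*(-30) = 33; iterating: T(2)=33, T(3)=-120, T(4)=393, T(5)=-1299, T(6)=4290, T(7)=-14169, T(8)=46797, T(9)=-154560, T(10)=510477, T(11)=-1685991, T(12)=5568450, T(13)=-18391341, T(14)=60742473, T(15)=-200618760, T(16)=662598753, T(17)=-2188415019, T(18)=7227843810; answer 7227843810

7227843810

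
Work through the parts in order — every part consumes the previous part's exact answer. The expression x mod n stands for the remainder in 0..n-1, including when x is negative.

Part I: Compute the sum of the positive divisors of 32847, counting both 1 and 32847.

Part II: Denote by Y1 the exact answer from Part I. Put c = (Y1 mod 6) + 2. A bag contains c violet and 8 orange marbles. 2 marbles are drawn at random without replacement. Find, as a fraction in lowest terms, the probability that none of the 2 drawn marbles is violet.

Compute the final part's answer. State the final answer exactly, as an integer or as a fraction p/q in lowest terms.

Part I: 32847 = 3 * 10949; sigma = (1 + 3) * (1 + 10949) = 4 * 10950 = 43800; answer 43800
Part II: Y1 = 43800; c = 2; total draws C(10,2) = 45; favorable C(8,2) = 28; P = 28/45; answer 28/45

28/45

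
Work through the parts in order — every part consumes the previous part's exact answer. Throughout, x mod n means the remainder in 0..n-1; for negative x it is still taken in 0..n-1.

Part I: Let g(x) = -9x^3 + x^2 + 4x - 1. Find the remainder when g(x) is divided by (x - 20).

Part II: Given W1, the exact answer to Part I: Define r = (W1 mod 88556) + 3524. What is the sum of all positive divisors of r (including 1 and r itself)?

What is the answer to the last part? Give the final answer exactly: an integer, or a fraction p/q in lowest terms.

34560

Part I: remainder = value at the root: -9*(20)^3 + 1*(20)^2 + 4*(20)^1 - 1 = (-72000) + (400) + (80) + (-1) = -71521; answer -71521
Part II: W1 = -71521; r = 20559; 20559 = 3 * 7 * 11 * 89; sigma = (1 + 3) * (1 + 7) * (1 + 11) * (1 + 89) = 4 * 8 * 12 * 90 = 34560; answer 34560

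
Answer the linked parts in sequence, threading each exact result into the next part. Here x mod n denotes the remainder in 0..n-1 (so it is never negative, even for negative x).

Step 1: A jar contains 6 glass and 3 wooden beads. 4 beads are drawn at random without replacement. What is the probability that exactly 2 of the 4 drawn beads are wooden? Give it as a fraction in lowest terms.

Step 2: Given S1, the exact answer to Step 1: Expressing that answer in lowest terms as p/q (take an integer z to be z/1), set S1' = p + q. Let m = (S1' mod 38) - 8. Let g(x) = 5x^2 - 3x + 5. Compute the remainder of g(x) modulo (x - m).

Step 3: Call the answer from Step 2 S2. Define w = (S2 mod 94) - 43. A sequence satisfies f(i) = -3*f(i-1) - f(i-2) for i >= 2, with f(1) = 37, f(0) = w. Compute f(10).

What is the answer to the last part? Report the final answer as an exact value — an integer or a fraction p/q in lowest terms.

-172785

Step 1: total draws C(9,4) = 126; favorable C(3,2)*C(6,2) = 45; P = 5/14; answer 5/14
Step 2: S1 = 5/14; threaded value p + q = 19; m = 11; remainder = value at the root: 5*(11)^2 - 3*(11)^1 + 5 = (605) + (-33) + (5) = 577; answer 577
Step 3: S2 = 577; w = -30; f(2) = -3*(37) - 1*(-30) = -81; iterating: f(2)=-81, f(3)=206, f(4)=-537, f(5)=1405, f(6)=-3678, f(7)=9629, f(8)=-25209, f(9)=65998, f(10)=-172785; answer -172785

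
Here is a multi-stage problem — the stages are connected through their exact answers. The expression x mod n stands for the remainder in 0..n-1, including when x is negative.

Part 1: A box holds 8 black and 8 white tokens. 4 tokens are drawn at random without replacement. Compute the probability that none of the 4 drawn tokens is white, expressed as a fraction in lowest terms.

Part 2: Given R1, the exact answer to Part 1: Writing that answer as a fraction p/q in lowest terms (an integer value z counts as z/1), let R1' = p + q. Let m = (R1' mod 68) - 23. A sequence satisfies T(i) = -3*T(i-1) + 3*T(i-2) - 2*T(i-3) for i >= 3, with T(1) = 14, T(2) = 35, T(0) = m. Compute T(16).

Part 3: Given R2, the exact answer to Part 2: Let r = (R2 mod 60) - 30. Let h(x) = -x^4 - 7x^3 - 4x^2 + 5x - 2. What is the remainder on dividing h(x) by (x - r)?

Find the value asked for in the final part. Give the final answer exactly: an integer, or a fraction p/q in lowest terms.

-37970

Part 1: total draws C(16,4) = 1820; favorable C(8,4) = 70; P = 1/26; answer 1/26
Part 2: R1 = 1/26; threaded value p + q = 27; m = 4; T(3) = -3*(35) + 3*(14) - 2*(4) = -71; iterating: T(3)=-71, T(4)=290, T(5)=-1153, T(6)=4471, T(7)=-17452, T(8)=68075, T(9)=-265523, T(10)=1035698, T(11)=-4039813, T(12)=15757579, T(13)=-61463572, T(14)=239743079, T(15)=-935135111, T(16)=3647561714; answer 3647561714
Part 3: R2 = 3647561714; r = -16; remainder = value at the root: -1*(-16)^4 - 7*(-16)^3 - 4*(-16)^2 + 5*(-16)^1 - 2 = (-65536) + (28672) + (-1024) + (-80) + (-2) = -37970; answer -37970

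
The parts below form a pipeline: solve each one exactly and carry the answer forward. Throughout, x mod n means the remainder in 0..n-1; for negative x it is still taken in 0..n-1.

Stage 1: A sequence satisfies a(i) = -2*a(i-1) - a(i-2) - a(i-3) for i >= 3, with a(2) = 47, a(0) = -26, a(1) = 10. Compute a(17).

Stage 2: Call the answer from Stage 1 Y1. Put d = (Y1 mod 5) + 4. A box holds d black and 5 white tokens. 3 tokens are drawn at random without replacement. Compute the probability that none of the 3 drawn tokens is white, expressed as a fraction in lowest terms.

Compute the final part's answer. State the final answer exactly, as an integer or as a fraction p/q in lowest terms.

7/44

Stage 1: a(3) = -2*(47) - 1*(10) - 1*(-26) = -78; iterating: a(3)=-78, a(4)=99, a(5)=-167, a(6)=313, a(7)=-558, a(8)=970, a(9)=-1695, a(10)=2978, a(11)=-5231, a(12)=9179, a(13)=-16105, a(14)=28262, a(15)=-49598, a(16)=87039, a(17)=-152742; answer -152742
Stage 2: Y1 = -152742; d = 7; total draws C(12,3) = 220; favorable C(7,3) = 35; P = 7/44; answer 7/44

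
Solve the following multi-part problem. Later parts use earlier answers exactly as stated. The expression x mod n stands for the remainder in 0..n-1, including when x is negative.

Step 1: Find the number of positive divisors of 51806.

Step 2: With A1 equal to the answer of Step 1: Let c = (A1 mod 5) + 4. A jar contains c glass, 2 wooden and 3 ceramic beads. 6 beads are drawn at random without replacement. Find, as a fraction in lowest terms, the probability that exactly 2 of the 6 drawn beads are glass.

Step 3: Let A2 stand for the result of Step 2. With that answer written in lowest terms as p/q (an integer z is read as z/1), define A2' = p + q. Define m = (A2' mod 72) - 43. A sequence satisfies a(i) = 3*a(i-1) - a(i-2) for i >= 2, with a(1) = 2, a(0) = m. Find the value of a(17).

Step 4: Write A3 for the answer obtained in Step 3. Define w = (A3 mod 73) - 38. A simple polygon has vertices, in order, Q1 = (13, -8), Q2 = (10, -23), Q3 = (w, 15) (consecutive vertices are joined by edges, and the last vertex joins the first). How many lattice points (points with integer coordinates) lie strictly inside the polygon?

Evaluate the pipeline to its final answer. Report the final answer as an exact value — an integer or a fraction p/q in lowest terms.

31

Step 1: 51806 = 2 * 25903; number of divisors = (1+1) * (1+1) = 4; answer 4
Step 2: A1 = 4; c = 8; total draws C(13,6) = 1716; favorable C(8,2)*C(5,4) = 140; P = 35/429; answer 35/429
Step 3: A2 = 35/429; threaded value p + q = 464; m = -11; a(2) = 3*(2) - 1*(-11) = 17; iterating: a(2)=17, a(3)=49, a(4)=130, a(5)=341, a(6)=893, a(7)=2338, a(8)=6121, a(9)=16025, a(10)=41954, a(11)=109837, a(12)=287557, a(13)=752834, a(14)=1970945, a(15)=5160001, a(16)=13509058, a(17)=35367173; answer 35367173
Step 4: A3 = 35367173; w = 22; cross terms: (13*-23 - 10*-8)=-219, (10*15 - 22*-23)=656, (22*-8 - 13*15)=-371; twice the area = |66| = 66; area = 33; boundary points = 3 + 2 + 1 = 6; strictly interior points = area - boundary/2 + 1 = 31; answer 31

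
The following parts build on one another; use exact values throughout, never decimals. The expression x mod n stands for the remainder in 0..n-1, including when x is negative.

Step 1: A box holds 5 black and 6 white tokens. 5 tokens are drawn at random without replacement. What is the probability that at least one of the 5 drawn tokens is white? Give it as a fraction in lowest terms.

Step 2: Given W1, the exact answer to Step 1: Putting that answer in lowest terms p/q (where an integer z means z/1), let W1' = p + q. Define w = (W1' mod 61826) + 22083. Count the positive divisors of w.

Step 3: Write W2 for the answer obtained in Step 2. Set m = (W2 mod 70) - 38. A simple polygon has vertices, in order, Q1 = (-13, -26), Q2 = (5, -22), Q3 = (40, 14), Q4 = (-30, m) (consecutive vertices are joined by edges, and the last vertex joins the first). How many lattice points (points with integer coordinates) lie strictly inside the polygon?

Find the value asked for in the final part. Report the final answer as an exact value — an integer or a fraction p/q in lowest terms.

Step 1: total draws C(11,5) = 462; complement C(5,5) = 1; favorable 462 - 1 = 461; P = 461/462; answer 461/462
Step 2: W1 = 461/462; threaded value p + q = 923; w = 23006; 23006 = 2 * 11503; number of divisors = (1+1) * (1+1) = 4; answer 4
Step 3: W2 = 4; m = -34; cross terms: (-13*-22 - 5*-26)=416, (5*14 - 40*-22)=950, (40*-34 - -30*14)=-940, (-30*-26 - -13*-34)=338; twice the area = |764| = 764; area = 382; boundary points = 2 + 1 + 2 + 1 = 6; strictly interior points = area - boundary/2 + 1 = 380; answer 380

380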